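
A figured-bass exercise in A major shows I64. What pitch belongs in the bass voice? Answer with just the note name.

E

I in A major has root A; the chord is A-C#-E.
The figure 64 means second inversion — the fifth is in the bass.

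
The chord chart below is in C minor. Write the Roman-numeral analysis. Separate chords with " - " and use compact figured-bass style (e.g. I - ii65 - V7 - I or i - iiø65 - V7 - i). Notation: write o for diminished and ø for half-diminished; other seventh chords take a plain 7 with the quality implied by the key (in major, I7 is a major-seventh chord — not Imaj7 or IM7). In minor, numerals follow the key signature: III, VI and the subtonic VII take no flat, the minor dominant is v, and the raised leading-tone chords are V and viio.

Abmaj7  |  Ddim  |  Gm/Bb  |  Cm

Abmaj7: major seventh chord on Ab = scale degree 6 → VI7.
Ddim has root D, degree 2 in C minor, so iio.
Gm/Bb: minor triad on G = scale degree 5 → v6.
Cm has root C, degree 1 in C minor, so i.

VI7 - iio - v6 - i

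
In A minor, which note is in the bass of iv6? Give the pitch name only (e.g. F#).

iv in A minor has root D; the chord is D-F-A.
The figure 6 means first inversion — the third is in the bass.

F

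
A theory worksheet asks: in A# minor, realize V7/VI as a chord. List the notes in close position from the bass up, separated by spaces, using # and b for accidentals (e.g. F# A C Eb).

C# E# G# B

V7/VI is a secondary dominant — the dominant seventh of VI. VI in A# minor is F#, so the applied chord's root is C#, a perfect fifth above.
Building a dominant seventh chord on C# gives C#-E#-G#-B.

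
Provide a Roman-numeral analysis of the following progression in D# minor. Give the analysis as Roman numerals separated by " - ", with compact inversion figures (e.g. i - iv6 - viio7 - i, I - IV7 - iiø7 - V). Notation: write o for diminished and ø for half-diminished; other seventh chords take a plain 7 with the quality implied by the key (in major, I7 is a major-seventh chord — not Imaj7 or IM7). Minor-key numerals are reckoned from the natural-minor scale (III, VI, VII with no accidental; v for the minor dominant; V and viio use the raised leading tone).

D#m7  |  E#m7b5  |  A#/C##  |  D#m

i7 - iiø7 - V6 - i

D#m7: root D# is the tonic; minor seventh chord there is i7.
E#m7b5: root E# is the supertonic; half-diminished seventh chord there is iiø7.
A#/C##: major triad on A# = scale degree 5 → V6.
D#m has root D#, degree 1 in D# minor, so i.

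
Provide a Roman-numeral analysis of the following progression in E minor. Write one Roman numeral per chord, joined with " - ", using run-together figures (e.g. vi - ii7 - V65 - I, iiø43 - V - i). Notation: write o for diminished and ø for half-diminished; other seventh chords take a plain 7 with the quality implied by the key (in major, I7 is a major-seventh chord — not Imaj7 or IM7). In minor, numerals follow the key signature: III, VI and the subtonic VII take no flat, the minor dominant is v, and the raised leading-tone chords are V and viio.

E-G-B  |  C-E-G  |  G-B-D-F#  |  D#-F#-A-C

i - VI - III7 - viio7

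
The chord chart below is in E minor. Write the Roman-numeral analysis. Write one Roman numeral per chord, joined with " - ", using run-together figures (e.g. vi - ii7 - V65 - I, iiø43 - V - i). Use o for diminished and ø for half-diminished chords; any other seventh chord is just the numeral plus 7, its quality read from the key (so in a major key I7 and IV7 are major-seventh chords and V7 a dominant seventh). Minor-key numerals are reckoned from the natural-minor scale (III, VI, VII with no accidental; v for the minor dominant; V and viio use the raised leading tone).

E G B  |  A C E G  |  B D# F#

E-G-B: minor triad on E = scale degree 1 → i.
A-C-E-G: root A is the subdominant; minor seventh chord there is iv7.
B-D#-F# has root B, degree 5 in E minor, so V.

i - iv7 - V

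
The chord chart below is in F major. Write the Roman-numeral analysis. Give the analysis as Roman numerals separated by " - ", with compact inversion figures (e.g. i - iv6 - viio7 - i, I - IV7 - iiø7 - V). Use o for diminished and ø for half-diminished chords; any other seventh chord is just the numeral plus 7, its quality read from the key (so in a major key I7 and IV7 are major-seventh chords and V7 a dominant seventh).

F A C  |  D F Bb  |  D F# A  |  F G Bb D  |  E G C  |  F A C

F-A-C: root F is the tonic; major triad there is I.
D-F-Bb has root Bb, degree 4 in F major, so IV6.
D-F#-A: a major triad on D, the applied dominant of ii → V/ii.
F-G-Bb-D: root G is the supertonic; minor seventh chord there is ii42.
E-G-C: root C is the dominant; major triad there is V6.
F-A-C has root F, degree 1 in F major, so I.

I - IV6 - V/ii - ii42 - V6 - I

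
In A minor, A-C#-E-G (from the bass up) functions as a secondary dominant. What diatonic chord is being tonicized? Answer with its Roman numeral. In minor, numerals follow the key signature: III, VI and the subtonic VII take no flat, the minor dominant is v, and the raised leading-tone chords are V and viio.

iv

The chord is a dominant seventh chord on A.
A dominant resolves down a perfect fifth: A → D. In A minor, D is scale degree 4, i.e. iv.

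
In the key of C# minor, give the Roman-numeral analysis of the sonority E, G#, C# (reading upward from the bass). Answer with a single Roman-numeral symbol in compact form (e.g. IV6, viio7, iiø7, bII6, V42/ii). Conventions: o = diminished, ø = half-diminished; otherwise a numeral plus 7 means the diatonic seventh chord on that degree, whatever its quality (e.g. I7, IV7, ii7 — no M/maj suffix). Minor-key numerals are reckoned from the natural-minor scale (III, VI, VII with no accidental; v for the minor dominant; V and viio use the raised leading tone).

Stacked in thirds the chord is C#-E-G#: a minor triad on C#.
In C# minor, C# is the tonic; the diatonic minor triad there is i.
With E in the bass the chord is in first inversion, so the figured bass is 6.

i6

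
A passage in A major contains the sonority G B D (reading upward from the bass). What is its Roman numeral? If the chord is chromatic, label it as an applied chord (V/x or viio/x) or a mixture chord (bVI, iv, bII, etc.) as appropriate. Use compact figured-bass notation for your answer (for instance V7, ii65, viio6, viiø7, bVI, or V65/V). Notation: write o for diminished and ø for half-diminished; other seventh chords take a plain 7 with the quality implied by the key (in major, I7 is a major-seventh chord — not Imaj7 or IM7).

bVII

The pitches G-B-D form a major triad rooted on G.
G is the lowered seventh degree of A major (diatonic 7 would be G#). This is a major triad on the lowered seventh degree (the subtonic), borrowed from the parallel minor.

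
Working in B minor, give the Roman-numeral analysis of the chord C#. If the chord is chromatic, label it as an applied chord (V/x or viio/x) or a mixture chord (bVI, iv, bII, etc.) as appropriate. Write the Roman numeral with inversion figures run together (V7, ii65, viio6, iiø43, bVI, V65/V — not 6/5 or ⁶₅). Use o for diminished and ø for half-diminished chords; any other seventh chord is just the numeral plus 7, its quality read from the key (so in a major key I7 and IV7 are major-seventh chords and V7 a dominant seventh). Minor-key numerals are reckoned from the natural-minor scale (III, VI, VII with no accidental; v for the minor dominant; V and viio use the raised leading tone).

Stacked in thirds the chord is C#-E#-G#: a major triad on C#.
C# is not a diatonic chord root with this quality in B minor, but it lies a perfect fifth above F# (V), so the chord functions as an applied dominant of V.

V/V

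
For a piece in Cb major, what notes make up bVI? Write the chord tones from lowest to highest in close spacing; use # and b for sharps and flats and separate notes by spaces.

Scale degree 6 in Cb major is Ab; lowering it a half step gives Abb. bVI is a major triad on the lowered sixth degree, borrowed from the parallel minor.
So the chord is Abb-Cb-Ebb.

Abb Cb Ebb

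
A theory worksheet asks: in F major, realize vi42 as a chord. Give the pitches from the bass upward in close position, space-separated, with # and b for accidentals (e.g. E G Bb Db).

C D F A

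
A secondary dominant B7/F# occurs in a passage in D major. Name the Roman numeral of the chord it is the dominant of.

The chord is a dominant seventh chord on B.
A dominant resolves down a perfect fifth: B → E. In D major, E is scale degree 2, i.e. ii.

ii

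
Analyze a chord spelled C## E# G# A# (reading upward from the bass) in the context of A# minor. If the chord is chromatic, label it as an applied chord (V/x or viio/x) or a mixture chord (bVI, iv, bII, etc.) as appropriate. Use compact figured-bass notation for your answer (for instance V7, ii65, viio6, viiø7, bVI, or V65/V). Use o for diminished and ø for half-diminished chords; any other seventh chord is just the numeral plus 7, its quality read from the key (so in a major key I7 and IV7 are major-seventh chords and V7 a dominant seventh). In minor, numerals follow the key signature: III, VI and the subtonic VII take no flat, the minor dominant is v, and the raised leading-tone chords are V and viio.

The pitches A#-C##-E#-G# form a dominant seventh chord rooted on A#.
A# is not a diatonic chord root with this quality in A# minor, but it lies a perfect fifth above D# (iv), so the chord functions as an applied dominant of iv.
With C## in the bass the chord is in first inversion, so the figured bass is 65.

V65/iv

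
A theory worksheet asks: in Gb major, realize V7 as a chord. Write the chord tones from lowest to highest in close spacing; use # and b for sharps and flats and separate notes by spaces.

Db F Ab Cb

In Gb major, scale degree 5 is Db, and the diatonic chord built there is a dominant seventh chord.
That chord is spelled Db-F-Ab-Cb.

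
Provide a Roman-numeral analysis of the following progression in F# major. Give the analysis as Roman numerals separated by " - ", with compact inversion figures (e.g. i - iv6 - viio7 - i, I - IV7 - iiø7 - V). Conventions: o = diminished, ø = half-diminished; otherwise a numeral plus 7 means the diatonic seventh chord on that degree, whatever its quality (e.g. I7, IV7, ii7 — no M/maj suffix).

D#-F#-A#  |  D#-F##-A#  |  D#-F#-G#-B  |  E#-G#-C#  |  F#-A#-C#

vi - V/ii - ii43 - V6 - I

D#-F#-A#: root D# is the submediant; minor triad there is vi.
D#-F##-A# is the secondary dominant of ii (major triad on D#): V/ii.
D#-F#-G#-B: root G# is the supertonic; minor seventh chord there is ii43.
E#-G#-C#: major triad on C# = scale degree 5 → V6.
F#-A#-C#: root F# is the tonic; major triad there is I.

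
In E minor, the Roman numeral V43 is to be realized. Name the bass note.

V in E minor has root B; the chord is B-D#-F#-A.
The figure 43 means second inversion — the fifth is in the bass.

F#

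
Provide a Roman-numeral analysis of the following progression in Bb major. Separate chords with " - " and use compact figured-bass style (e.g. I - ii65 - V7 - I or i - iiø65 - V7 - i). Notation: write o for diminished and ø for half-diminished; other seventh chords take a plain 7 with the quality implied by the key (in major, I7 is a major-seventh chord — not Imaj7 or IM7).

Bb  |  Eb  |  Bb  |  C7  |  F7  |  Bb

Bb: root Bb is the tonic; major triad there is I.
Eb has root Eb, degree 4 in Bb major, so IV.
Bb: major triad on Bb = scale degree 1 → I.
C7: chromatic; C is V of V, so V7/V.
F7: dominant seventh chord on F = scale degree 5 → V7.
Bb: major triad on Bb = scale degree 1 → I.

I - IV - I - V7/V - V7 - I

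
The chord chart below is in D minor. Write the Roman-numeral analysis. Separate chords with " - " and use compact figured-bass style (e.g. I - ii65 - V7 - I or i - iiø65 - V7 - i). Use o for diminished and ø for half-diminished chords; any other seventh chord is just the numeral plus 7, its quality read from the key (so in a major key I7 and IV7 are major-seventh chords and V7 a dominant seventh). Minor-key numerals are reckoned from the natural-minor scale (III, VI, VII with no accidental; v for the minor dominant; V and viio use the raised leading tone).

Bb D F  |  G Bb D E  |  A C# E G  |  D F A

Bb-D-F: root Bb is the submediant; major triad there is VI.
G-Bb-D-E has root E, degree 2 in D minor, so iiø65.
A-C#-E-G: root A is the dominant; dominant seventh chord there is V7.
D-F-A: root D is the tonic; minor triad there is i.

VI - iiø65 - V7 - i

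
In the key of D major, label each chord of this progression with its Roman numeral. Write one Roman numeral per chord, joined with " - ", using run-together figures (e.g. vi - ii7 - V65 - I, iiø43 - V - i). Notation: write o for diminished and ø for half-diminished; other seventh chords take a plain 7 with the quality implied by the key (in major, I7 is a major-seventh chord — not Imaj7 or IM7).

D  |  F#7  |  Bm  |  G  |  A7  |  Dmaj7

I - V7/vi - vi - IV - V7 - I7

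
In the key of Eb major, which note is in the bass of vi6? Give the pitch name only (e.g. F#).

vi in Eb major has root C; the chord is C-Eb-G.
The figure 6 means first inversion — the third is in the bass.

Eb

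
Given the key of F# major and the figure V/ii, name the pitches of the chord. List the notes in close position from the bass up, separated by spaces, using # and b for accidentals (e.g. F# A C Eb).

D# F## A#

V/ii is a secondary dominant — the dominant triad of ii. ii in F# major is G#, so the applied chord's root is D#, a perfect fifth above.
Building a major triad on D# gives D#-F##-A#.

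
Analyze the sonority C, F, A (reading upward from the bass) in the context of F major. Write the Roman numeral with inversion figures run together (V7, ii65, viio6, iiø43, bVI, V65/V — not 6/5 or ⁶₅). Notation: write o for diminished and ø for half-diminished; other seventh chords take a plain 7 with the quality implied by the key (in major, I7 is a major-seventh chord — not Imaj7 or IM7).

I64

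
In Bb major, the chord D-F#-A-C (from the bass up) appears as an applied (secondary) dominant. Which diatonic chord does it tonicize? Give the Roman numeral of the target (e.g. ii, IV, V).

vi

The chord is a dominant seventh chord on D.
A dominant resolves down a perfect fifth: D → G. In Bb major, G is scale degree 6, i.e. vi.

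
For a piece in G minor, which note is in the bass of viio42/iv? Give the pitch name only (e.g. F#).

The applied chord viio42/iv is rooted on B: B-D-F-Ab.
The figure 42 means third inversion — the seventh is in the bass.

Ab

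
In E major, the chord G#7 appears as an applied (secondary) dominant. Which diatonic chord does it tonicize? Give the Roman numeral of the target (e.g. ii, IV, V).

The chord is a dominant seventh chord on G#.
A dominant resolves down a perfect fifth: G# → C#. In E major, C# is scale degree 6, i.e. vi.

vi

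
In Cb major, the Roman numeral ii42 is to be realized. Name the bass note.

ii in Cb major has root Db; the chord is Db-Fb-Ab-Cb.
The figure 42 means third inversion — the seventh is in the bass.

Cb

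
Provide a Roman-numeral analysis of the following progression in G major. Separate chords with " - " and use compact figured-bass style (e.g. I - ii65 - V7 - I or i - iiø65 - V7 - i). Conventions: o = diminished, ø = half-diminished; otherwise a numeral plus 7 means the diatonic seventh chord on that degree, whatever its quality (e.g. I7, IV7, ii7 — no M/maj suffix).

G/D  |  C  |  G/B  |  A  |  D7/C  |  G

I64 - IV - I6 - V/V - V42 - I

G/D: major triad on G = scale degree 1 → I64.
C: major triad on C = scale degree 4 → IV.
G/B: major triad on G = scale degree 1 → I6.
A is the secondary dominant of V (major triad on A): V/V.
D7/C: root D is the dominant; dominant seventh chord there is V42.
G: root G is the tonic; major triad there is I.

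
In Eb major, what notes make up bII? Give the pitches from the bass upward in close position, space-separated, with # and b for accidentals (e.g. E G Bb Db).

Scale degree 2 in Eb major is F; lowering it a half step gives Fb. bII is the Neapolitan chord — a major triad on the lowered second degree.
So the chord is Fb-Ab-Cb.

Fb Ab Cb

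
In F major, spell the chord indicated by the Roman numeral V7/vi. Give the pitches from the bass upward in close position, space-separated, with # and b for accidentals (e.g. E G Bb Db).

A C# E G

The slash means an applied dominant: we want the dominant of vi. In F major, vi is D minor, and its dominant is built on A.
Building a dominant seventh chord on A gives A-C#-E-G.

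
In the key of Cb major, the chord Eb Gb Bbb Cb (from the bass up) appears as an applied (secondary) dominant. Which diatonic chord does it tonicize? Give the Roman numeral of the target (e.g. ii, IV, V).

The chord is a dominant seventh chord on Cb.
A dominant resolves down a perfect fifth: Cb → Fb. In Cb major, Fb is scale degree 4, i.e. IV.

IV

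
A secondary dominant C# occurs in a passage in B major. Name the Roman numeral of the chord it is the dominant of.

V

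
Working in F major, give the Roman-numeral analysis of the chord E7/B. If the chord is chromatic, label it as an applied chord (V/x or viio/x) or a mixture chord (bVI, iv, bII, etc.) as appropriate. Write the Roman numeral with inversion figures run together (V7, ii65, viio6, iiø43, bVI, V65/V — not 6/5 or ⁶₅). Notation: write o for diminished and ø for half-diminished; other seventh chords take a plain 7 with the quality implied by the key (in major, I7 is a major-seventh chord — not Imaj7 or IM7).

Stacked in thirds the chord is E-G#-B-D: a dominant seventh chord on E.
E is not a diatonic chord root with this quality in F major, but it lies a perfect fifth above A (iii), so the chord functions as an applied dominant of iii.
With B in the bass the chord is in second inversion, so the figured bass is 43.

V43/iii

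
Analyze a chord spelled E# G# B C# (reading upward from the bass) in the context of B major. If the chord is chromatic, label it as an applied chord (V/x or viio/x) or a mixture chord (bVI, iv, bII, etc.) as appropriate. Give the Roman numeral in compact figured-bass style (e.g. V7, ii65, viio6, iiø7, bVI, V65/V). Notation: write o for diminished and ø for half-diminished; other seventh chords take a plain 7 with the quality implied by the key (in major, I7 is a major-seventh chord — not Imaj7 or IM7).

V65/V

The pitches C#-E#-G#-B form a dominant seventh chord rooted on C#.
C# is not a diatonic chord root with this quality in B major, but it lies a perfect fifth above F# (V), so the chord functions as an applied dominant of V.
With E# in the bass the chord is in first inversion, so the figured bass is 65.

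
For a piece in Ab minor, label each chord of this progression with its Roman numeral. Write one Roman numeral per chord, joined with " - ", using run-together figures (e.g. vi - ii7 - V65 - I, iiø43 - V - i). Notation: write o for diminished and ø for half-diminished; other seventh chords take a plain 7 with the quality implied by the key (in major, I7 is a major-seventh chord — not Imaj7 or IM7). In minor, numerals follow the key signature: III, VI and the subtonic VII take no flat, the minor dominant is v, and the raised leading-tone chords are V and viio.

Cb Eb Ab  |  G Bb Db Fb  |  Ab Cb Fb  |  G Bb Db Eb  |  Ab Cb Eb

i6 - viio7 - VI6 - V65 - i

Cb-Eb-Ab: minor triad on Ab = scale degree 1 → i6.
G-Bb-Db-Fb: fully diminished seventh chord on G = scale degree 7 → viio7.
Ab-Cb-Fb: root Fb is the submediant; major triad there is VI6.
G-Bb-Db-Eb has root Eb, degree 5 in Ab minor, so V65.
Ab-Cb-Eb: root Ab is the tonic; minor triad there is i.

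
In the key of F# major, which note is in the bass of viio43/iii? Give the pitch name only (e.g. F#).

The applied chord viio43/iii is rooted on G##: G##-B#-D#-F#.
The figure 43 means second inversion — the fifth is in the bass.

D#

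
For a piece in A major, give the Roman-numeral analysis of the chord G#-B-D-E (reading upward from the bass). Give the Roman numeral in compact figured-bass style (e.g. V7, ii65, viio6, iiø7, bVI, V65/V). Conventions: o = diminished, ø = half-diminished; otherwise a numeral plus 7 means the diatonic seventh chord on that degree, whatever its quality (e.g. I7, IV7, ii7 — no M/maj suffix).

V65

Stacked in thirds the chord is E-G#-B-D: a dominant seventh chord on E.
E is scale degree 5 in A major, and a dominant seventh chord on that degree is written V7.
With G# in the bass the chord is in first inversion, so the figured bass is 65.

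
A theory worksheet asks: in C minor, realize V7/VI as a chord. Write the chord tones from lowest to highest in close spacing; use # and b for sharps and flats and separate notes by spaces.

Eb G Bb Db

V7/VI is a secondary dominant — the dominant seventh of VI. VI in C minor is Ab, so the applied chord's root is Eb, a perfect fifth above.
Building a dominant seventh chord on Eb gives Eb-G-Bb-Db.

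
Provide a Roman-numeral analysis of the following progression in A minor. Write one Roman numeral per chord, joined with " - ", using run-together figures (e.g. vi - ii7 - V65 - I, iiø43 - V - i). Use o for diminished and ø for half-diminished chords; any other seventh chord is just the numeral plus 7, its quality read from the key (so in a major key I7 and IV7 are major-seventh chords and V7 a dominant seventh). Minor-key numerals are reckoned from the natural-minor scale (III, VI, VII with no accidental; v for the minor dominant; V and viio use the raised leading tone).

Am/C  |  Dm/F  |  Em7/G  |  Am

Am/C: root A is the tonic; minor triad there is i6.
Dm/F: minor triad on D = scale degree 4 → iv6.
Em7/G: minor seventh chord on E = scale degree 5 → v65.
Am: root A is the tonic; minor triad there is i.

i6 - iv6 - v65 - i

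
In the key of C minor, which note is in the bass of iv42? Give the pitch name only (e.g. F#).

Eb

iv in C minor has root F; the chord is F-Ab-C-Eb.
The figure 42 means third inversion — the seventh is in the bass.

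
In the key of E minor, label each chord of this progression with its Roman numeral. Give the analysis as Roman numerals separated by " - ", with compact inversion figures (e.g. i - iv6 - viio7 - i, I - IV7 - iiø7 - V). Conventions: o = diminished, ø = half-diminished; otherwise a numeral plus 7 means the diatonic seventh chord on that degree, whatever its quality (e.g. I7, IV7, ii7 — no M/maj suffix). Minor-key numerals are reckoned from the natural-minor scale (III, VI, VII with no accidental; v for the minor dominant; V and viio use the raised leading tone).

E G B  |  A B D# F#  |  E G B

i - V42 - i

E-G-B: minor triad on E = scale degree 1 → i.
A-B-D#-F# has root B, degree 5 in E minor, so V42.
E-G-B has root E, degree 1 in E minor, so i.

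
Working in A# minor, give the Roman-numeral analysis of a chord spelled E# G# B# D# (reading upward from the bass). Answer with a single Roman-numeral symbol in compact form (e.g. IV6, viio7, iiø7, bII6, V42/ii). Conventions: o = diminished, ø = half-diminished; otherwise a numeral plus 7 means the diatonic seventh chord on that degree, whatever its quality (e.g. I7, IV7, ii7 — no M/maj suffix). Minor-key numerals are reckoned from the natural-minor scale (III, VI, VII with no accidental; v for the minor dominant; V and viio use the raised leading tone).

Stacked in thirds the chord is E#-G#-B#-D#: a minor seventh chord on E#.
In A# minor, E# is the dominant; the diatonic minor seventh chord there is v7.

v7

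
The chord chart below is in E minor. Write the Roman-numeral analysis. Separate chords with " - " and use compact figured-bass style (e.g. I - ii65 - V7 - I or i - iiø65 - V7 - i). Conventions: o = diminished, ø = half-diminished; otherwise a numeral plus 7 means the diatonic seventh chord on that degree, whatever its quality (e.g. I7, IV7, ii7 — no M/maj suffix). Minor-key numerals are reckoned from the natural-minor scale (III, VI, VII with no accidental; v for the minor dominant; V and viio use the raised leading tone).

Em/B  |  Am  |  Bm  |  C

i64 - iv - v - VI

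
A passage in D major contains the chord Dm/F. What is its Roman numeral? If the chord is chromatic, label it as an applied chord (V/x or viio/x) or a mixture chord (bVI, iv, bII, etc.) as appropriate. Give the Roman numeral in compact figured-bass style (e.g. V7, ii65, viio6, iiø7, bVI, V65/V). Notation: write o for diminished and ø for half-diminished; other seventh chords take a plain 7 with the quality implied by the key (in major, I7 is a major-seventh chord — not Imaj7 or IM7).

Stacked in thirds the chord is D-F-A: a minor triad on D.
D is the first degree of D major. This is the minor tonic, borrowed from the parallel minor.
With F in the bass the chord is in first inversion, so the figured bass is 6.

i6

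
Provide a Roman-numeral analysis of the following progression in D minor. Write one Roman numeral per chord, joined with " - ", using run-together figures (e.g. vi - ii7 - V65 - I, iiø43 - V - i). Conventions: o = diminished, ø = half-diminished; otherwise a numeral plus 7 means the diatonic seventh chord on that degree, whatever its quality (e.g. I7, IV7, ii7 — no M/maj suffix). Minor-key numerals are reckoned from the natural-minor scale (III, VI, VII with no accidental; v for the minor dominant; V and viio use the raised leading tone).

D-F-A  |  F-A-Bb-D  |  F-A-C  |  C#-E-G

i - VI43 - III - viio

D-F-A has root D, degree 1 in D minor, so i.
F-A-Bb-D: root Bb is the submediant; major seventh chord there is VI43.
F-A-C: root F is the mediant; major triad there is III.
C#-E-G has root C#, degree 7 in D minor, so viio.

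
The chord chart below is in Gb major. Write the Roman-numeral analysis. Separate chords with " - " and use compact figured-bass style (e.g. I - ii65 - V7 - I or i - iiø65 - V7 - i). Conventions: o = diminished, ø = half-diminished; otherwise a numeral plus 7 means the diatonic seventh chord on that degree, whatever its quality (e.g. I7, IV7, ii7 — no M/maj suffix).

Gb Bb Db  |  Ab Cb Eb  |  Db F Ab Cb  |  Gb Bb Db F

Gb-Bb-Db: root Gb is the tonic; major triad there is I.
Ab-Cb-Eb has root Ab, degree 2 in Gb major, so ii.
Db-F-Ab-Cb: root Db is the dominant; dominant seventh chord there is V7.
Gb-Bb-Db-F has root Gb, degree 1 in Gb major, so I7.

I - ii - V7 - I7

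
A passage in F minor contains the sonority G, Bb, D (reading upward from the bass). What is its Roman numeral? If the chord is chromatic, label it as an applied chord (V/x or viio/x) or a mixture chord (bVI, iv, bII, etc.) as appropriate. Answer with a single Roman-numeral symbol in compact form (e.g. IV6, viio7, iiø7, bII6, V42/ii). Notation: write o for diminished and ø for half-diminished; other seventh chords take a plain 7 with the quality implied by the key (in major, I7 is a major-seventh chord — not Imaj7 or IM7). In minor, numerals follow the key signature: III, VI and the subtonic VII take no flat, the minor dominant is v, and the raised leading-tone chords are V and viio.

ii

The pitches G-Bb-D form a minor triad rooted on G.
G is the second degree of F minor. This is the minor supertonic, borrowed from the parallel major (the Dorian ii).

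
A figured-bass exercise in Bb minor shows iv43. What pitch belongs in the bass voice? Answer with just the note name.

Bb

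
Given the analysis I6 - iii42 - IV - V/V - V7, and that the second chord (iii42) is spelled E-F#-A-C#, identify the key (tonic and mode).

D major

The anchor chord is a minor seventh chord on F#, labeled iii42.
iii42 on F# implies F# is the mediant; that puts the tonic at D, and the lowercase numeral fits major mode.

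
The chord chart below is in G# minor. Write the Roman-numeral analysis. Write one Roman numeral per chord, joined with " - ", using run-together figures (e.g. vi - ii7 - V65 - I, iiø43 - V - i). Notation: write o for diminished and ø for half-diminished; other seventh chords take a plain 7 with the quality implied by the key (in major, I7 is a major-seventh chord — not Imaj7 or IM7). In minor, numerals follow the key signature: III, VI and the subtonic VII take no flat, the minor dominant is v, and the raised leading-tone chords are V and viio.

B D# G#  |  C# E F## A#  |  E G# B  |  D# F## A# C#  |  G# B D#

B-D#-G# has root G#, degree 1 in G# minor, so i6.
C#-E-F##-A#: fully diminished seventh chord on F## = scale degree 7 → viio43.
E-G#-B: root E is the submediant; major triad there is VI.
D#-F##-A#-C#: root D# is the dominant; dominant seventh chord there is V7.
G#-B-D# has root G#, degree 1 in G# minor, so i.

i6 - viio43 - VI - V7 - i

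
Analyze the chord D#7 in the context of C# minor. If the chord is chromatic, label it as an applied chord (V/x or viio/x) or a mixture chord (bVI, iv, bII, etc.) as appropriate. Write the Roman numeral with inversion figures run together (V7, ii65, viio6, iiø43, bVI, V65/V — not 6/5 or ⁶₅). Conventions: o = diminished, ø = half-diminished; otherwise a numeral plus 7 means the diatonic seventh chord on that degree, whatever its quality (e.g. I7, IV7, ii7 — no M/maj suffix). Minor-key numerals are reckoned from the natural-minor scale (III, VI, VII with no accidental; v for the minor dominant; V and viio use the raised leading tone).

V7/V

The pitches D#-F##-A#-C# form a dominant seventh chord rooted on D#.
D# is not a diatonic chord root with this quality in C# minor, but it lies a perfect fifth above G# (V), so the chord functions as an applied dominant of V.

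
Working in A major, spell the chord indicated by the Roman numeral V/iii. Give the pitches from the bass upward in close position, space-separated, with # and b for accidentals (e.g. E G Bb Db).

The slash means an applied dominant: we want the dominant of iii. In A major, iii is C# minor, and its dominant is built on G#.
Building a major triad on G# gives G#-B#-D#.

G# B# D#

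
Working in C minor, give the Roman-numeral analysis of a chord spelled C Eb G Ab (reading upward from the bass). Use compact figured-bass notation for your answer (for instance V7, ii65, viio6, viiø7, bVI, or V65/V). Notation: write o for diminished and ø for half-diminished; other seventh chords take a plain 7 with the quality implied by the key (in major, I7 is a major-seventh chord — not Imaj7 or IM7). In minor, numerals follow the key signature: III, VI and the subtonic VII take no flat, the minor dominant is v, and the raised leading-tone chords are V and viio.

Stacked in thirds the chord is Ab-C-Eb-G: a major seventh chord on Ab.
Ab is scale degree 6 in C minor, and a major seventh chord on that degree is written VI7.
With C in the bass the chord is in first inversion, so the figured bass is 65.

VI65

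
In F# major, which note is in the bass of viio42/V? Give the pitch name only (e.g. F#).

The applied chord viio42/V is rooted on B#: B#-D#-F#-A.
The figure 42 means third inversion — the seventh is in the bass.

A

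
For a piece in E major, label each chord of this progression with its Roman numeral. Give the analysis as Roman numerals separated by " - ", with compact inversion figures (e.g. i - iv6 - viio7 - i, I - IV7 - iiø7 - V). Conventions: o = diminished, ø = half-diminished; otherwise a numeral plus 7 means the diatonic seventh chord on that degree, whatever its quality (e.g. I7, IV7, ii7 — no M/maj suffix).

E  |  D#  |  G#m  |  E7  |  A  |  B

E: root E is the tonic; major triad there is I.
D#: a major triad on D#, the applied dominant of iii → V/iii.
G#m has root G#, degree 3 in E major, so iii.
E7: a dominant seventh chord on E, the applied dominant of IV → V7/IV.
A has root A, degree 4 in E major, so IV.
B has root B, degree 5 in E major, so V.

I - V/iii - iii - V7/IV - IV - V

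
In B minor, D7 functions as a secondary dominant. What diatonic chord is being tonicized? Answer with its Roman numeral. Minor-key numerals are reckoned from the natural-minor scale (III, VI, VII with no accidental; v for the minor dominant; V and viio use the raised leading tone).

The chord is a dominant seventh chord on D.
A dominant resolves down a perfect fifth: D → G. In B minor, G is scale degree 6, i.e. VI.

VI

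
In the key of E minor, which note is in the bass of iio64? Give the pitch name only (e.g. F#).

C

iio in E minor has root F#; the chord is F#-A-C.
The figure 64 means second inversion — the fifth is in the bass.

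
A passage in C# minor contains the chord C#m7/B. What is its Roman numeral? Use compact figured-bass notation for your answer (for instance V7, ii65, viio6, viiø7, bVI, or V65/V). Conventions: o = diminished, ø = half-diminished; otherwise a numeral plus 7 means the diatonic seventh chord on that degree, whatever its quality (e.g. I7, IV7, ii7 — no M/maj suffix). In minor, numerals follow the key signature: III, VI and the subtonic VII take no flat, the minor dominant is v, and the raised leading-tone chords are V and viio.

The pitches C#-E-G#-B form a minor seventh chord rooted on C#.
In C# minor, C# is the tonic; the diatonic minor seventh chord there is i7.
With B in the bass the chord is in third inversion, so the figured bass is 42.

i42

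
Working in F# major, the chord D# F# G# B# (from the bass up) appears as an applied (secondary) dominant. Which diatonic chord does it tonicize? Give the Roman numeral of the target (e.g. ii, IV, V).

V

The chord is a dominant seventh chord on G#.
A dominant resolves down a perfect fifth: G# → C#. In F# major, C# is scale degree 5, i.e. V.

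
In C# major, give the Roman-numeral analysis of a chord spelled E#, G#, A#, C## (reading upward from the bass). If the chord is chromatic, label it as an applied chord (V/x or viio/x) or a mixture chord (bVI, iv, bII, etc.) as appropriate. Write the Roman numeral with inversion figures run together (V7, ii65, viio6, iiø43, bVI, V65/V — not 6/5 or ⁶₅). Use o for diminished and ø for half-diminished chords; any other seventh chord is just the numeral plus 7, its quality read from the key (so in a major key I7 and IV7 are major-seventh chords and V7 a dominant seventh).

V43/ii

Stacked in thirds the chord is A#-C##-E#-G#: a dominant seventh chord on A#.
A# is not a diatonic chord root with this quality in C# major, but it lies a perfect fifth above D# (ii), so the chord functions as an applied dominant of ii.
With E# in the bass the chord is in second inversion, so the figured bass is 43.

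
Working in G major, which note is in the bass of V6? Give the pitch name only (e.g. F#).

F#

V in G major has root D; the chord is D-F#-A.
The figure 6 means first inversion — the third is in the bass.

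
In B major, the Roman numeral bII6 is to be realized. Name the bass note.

E

bII in B major has root C; the chord is C-E-G.
The figure 6 means first inversion — the third is in the bass.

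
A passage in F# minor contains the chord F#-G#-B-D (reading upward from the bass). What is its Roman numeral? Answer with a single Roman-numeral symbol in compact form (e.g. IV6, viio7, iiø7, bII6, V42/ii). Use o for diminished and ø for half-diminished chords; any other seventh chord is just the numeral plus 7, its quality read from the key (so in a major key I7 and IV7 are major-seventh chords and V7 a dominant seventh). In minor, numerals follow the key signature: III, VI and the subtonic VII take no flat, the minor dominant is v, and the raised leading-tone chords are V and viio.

iiø42

The pitches G#-B-D-F# form a half-diminished seventh chord rooted on G#.
In F# minor, G# is the supertonic; the diatonic half-diminished seventh chord there is iiø7.
With F# in the bass the chord is in third inversion, so the figured bass is 42.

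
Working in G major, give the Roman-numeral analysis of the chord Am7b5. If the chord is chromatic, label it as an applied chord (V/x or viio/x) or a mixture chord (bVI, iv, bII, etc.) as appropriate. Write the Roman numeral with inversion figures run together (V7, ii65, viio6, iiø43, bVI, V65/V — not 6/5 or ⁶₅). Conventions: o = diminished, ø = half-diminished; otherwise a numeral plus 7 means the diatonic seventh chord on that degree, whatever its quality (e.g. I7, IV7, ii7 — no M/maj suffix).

iiø7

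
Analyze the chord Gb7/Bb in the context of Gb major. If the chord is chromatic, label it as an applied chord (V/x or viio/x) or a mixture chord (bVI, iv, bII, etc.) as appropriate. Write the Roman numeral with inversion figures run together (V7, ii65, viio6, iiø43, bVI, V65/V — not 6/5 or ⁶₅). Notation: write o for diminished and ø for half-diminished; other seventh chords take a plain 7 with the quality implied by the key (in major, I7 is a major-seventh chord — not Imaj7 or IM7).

Stacked in thirds the chord is Gb-Bb-Db-Fb: a dominant seventh chord on Gb.
Gb is not a diatonic chord root with this quality in Gb major, but it lies a perfect fifth above Cb (IV), so the chord functions as an applied dominant of IV.
With Bb in the bass the chord is in first inversion, so the figured bass is 65.

V65/IV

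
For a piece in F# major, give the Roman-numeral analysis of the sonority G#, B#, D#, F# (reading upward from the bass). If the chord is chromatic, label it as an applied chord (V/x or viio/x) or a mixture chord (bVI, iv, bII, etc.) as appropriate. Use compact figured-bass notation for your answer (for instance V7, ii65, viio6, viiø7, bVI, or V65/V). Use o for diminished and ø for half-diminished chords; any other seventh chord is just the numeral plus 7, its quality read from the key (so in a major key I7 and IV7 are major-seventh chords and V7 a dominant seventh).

V7/V

Stacked in thirds the chord is G#-B#-D#-F#: a dominant seventh chord on G#.
G# is not a diatonic chord root with this quality in F# major, but it lies a perfect fifth above C# (V), so the chord functions as an applied dominant of V.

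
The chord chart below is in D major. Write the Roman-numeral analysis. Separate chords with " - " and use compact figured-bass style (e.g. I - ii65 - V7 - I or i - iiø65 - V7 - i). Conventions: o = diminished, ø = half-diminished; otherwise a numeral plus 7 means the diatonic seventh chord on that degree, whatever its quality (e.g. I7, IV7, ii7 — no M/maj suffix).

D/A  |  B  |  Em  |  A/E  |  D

I64 - V/ii - ii - V64 - I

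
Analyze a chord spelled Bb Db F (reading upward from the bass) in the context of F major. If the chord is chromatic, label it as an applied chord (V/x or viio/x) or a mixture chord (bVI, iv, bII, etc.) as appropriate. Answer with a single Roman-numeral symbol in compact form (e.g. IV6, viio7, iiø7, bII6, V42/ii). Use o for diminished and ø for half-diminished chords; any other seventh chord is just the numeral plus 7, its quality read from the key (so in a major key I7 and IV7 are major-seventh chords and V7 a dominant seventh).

iv

The pitches Bb-Db-F form a minor triad rooted on Bb.
Bb is the fourth degree of F major. This is the minor subdominant, borrowed from the parallel minor.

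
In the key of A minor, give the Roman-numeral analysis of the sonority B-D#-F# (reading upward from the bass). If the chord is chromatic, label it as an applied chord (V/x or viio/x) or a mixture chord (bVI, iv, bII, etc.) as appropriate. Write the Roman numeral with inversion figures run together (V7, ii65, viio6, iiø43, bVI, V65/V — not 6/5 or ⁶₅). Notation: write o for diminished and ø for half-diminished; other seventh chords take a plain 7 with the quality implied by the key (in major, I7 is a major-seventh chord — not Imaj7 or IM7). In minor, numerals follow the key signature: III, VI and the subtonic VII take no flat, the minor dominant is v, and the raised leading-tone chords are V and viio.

V/V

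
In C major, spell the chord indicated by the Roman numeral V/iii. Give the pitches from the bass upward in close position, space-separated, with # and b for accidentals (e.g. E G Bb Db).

The slash means an applied dominant: we want the dominant of iii. In C major, iii is E minor, and its dominant is built on B.
Building a major triad on B gives B-D#-F#.

B D# F#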